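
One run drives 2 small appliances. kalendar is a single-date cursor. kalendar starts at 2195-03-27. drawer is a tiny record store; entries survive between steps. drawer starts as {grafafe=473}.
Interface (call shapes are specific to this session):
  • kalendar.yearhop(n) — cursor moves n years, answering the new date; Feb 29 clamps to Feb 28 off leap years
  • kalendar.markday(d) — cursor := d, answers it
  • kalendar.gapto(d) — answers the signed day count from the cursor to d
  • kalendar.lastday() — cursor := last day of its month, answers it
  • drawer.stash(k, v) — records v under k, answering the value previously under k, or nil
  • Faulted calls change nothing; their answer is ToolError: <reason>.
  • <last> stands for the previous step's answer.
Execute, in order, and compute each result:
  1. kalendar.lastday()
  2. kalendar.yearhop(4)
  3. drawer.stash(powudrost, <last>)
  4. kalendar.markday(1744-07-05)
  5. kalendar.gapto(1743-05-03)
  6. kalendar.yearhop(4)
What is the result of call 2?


Answer: 2199-03-31

Derivation:
-- 1. kalendar.lastday() == 2195-03-31
-- 2. kalendar.yearhop(n: 4) == 2199-03-31
-- 3. drawer.stash(k: powudrost, v: <last>) == nil
-- 4. kalendar.markday(d: 1744-07-05) == 1744-07-05
-- 5. kalendar.gapto(d: 1743-05-03) == -429
-- 6. kalendar.yearhop(n: 4) == 1748-07-05


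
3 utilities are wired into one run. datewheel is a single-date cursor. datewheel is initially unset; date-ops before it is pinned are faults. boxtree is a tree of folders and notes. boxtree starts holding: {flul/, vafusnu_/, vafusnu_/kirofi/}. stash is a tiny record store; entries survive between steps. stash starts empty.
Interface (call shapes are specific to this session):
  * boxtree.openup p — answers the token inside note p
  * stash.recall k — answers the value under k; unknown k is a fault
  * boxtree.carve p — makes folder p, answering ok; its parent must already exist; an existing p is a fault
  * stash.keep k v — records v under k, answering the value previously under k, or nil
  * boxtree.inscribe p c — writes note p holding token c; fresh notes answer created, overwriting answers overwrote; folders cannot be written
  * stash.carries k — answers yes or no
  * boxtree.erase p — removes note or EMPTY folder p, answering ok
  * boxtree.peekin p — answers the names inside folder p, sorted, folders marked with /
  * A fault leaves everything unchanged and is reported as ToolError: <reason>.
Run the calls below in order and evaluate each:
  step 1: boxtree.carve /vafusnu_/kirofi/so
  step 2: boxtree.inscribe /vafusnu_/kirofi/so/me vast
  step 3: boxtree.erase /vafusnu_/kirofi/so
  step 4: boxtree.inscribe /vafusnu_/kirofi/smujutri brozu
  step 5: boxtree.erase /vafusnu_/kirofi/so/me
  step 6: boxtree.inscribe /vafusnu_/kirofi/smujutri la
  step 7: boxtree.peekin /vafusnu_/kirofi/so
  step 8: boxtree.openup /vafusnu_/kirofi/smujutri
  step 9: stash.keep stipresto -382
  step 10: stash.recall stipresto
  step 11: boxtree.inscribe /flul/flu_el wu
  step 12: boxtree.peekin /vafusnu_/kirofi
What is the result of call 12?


Answer: [smujutri, so/]

Derivation:
% carve(p='/vafusnu_/kirofi/so') : ok
% inscribe(p='/vafusnu_/kirofi/so/me', c='vast') : created
% erase(p='/vafusnu_/kirofi/so') : ToolError: not empty
% inscribe(p='/vafusnu_/kirofi/smujutri', c='brozu') : created
% erase(p='/vafusnu_/kirofi/so/me') : ok
% inscribe(p='/vafusnu_/kirofi/smujutri', c='la') : overwrote
% peekin(p='/vafusnu_/kirofi/so') : []
% openup(p='/vafusnu_/kirofi/smujutri') : la
% keep(k='stipresto', v='-382') : nil
% recall(k='stipresto') : -382
% inscribe(p='/flul/flu_el', c='wu') : created
% peekin(p='/vafusnu_/kirofi') : [smujutri, so/]


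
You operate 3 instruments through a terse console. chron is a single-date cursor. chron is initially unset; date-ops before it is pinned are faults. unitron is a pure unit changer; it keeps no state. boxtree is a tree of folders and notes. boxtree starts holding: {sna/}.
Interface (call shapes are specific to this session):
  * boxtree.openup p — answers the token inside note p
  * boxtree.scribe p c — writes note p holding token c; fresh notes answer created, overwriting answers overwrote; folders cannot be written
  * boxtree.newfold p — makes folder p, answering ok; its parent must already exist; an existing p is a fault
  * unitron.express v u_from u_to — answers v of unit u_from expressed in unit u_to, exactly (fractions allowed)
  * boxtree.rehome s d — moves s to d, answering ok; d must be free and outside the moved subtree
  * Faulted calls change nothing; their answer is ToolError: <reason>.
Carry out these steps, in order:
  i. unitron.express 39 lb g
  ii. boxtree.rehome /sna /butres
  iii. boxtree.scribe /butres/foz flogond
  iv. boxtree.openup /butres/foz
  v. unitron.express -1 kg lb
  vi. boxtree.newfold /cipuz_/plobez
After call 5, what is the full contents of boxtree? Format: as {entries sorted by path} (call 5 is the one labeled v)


Answer: {butres/, butres/foz=flogond}

Derivation:
CALL express[v→39; u_from→lb; u_to→g]
RET  1769010243/100000
CALL rehome[s→/sna; d→/butres]
RET  ok
CALL scribe[p→/butres/foz; c→flogond]
RET  created
CALL openup[p→/butres/foz]
RET  flogond
CALL express[v→-1; u_from→kg; u_to→lb]
RET  -100000000/45359237
CALL newfold[p→/cipuz_/plobez]
RET  ToolError: no parent


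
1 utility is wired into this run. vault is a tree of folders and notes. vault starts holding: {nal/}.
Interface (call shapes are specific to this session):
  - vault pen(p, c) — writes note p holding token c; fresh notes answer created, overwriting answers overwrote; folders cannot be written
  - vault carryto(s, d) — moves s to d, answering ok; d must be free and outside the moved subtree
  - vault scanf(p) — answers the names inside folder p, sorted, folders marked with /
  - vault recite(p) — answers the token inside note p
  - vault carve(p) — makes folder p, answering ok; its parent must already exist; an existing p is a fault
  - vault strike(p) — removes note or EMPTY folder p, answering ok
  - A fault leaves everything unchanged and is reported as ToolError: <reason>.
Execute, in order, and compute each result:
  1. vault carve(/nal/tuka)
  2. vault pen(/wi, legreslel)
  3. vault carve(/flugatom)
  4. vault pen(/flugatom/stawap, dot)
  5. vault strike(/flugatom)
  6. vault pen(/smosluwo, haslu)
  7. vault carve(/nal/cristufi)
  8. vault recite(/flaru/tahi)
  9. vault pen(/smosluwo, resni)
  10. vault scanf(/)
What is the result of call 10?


Then vault carve on /nal/tuka, → ok.
Invoking vault pen on /wi, legreslel, → created.
Invoking vault carve on /flugatom, — result: ok.
I try vault pen on /flugatom/stawap, dot, giving created.
I use vault strike on /flugatom, → ToolError: not empty.
Calling vault pen on /smosluwo, haslu, which returns created.
I use vault carve on /nal/cristufi, — result: ok.
I call vault recite on /flaru/tahi, and get ToolError: not found.
Invoking vault pen on /smosluwo, resni, and see overwrote.
Next I call vault scanf on /, — result: [flugatom/, nal/, smosluwo, wi].

Answer: [flugatom/, nal/, smosluwo, wi]


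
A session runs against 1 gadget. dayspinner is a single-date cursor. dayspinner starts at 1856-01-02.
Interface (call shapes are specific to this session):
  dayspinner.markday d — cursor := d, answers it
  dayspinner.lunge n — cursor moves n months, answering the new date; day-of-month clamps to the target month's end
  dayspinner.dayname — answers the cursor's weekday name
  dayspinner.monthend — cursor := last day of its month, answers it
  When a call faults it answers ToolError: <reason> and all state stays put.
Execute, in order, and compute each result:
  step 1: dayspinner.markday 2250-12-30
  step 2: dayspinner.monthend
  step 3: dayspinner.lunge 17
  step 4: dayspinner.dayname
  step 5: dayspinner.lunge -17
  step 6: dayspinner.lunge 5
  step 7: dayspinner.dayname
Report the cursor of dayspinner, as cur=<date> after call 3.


Do: markday[d→2250-12-30]
See: 2250-12-30
Do: monthend[]
See: 2250-12-31
Do: lunge[n→17]
See: 2252-05-31
Do: dayname[]
See: Monday
Do: lunge[n→-17]
See: 2250-12-31
Do: lunge[n→5]
See: 2251-05-31
Do: dayname[]
See: Saturday

Answer: cur=2252-05-31


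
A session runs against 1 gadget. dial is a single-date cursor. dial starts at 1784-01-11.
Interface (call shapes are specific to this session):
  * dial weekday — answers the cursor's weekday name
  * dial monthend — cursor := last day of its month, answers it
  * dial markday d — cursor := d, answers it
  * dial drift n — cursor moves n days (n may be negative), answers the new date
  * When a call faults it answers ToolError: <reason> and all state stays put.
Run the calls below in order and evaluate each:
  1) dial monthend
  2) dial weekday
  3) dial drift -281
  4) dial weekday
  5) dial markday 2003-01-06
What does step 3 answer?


// 1. dial monthend() : 1784-01-31
// 2. dial weekday() : Saturday
// 3. dial drift(n='-281') : 1783-04-25
// 4. dial weekday() : Friday
// 5. dial markday(d='2003-01-06') : 2003-01-06

Answer: 1783-04-25


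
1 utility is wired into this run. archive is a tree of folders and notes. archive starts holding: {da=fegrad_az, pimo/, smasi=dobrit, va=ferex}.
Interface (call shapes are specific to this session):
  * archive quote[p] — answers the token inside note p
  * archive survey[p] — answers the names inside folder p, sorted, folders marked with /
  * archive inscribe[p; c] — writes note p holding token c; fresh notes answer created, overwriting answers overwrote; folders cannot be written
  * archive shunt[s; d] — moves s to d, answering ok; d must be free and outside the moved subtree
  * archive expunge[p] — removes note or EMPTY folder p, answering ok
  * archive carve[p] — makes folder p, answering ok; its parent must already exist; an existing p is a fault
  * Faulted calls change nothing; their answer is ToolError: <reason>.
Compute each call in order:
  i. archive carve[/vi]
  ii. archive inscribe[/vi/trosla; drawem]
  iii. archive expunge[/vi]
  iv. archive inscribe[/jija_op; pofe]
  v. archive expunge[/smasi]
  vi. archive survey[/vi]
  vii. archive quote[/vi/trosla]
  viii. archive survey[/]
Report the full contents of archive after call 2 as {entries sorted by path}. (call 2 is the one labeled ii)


% archive carve p: /vi
[out] ok
% archive inscribe p: /vi/trosla c: drawem
[out] created
% archive expunge p: /vi
[out] ToolError: not empty
% archive inscribe p: /jija_op c: pofe
[out] created
% archive expunge p: /smasi
[out] ok
% archive survey p: /vi
[out] [trosla]
% archive quote p: /vi/trosla
[out] drawem
% archive survey p: /
[out] [da, jija_op, pimo/, va, vi/]

Answer: {da=fegrad_az, pimo/, smasi=dobrit, va=ferex, vi/, vi/trosla=drawem}


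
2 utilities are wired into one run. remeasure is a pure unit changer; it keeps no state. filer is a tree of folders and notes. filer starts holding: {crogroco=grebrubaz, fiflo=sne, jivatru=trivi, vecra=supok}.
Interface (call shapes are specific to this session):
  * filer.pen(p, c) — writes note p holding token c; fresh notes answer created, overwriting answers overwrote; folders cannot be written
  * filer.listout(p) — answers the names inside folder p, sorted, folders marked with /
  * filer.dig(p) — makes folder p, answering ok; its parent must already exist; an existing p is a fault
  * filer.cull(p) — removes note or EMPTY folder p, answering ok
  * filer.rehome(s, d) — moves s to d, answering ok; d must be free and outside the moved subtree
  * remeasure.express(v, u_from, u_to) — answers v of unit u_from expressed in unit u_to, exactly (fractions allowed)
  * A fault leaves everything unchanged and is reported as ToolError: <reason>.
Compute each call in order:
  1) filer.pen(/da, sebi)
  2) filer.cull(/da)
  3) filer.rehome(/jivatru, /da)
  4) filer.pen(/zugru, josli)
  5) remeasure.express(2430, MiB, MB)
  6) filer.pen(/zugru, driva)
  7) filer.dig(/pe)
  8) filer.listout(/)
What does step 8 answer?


% 1. filer.pen(p='/da', c='sebi') ~> created
% 2. filer.cull(p='/da') ~> ok
% 3. filer.rehome(s='/jivatru', d='/da') ~> ok
% 4. filer.pen(p='/zugru', c='josli') ~> created
% 5. remeasure.express(v='2430', u_from='MiB', u_to='MB') ~> 7962624/3125
% 6. filer.pen(p='/zugru', c='driva') ~> overwrote
% 7. filer.dig(p='/pe') ~> ok
% 8. filer.listout(p='/') ~> [crogroco, da, fiflo, pe/, vecra, zugru]

Answer: [crogroco, da, fiflo, pe/, vecra, zugru]


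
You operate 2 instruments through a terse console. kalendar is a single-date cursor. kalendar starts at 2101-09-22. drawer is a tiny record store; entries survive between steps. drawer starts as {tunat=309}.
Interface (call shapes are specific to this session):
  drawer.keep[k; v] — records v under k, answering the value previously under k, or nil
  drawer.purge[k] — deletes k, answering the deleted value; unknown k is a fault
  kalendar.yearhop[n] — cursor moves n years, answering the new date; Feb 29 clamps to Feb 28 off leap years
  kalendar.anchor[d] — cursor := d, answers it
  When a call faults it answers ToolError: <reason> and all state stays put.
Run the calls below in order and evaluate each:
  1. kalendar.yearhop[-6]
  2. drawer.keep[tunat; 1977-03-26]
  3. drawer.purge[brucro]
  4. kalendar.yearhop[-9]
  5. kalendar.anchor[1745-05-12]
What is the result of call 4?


Answer: 2086-09-22

Derivation:
> kalendar.yearhop n→-6
:: 2095-09-22
> drawer.keep k→tunat v→1977-03-26
:: 309
> drawer.purge k→brucro
:: ToolError: no such key brucro
> kalendar.yearhop n→-9
:: 2086-09-22
> kalendar.anchor d→1745-05-12
:: 1745-05-12


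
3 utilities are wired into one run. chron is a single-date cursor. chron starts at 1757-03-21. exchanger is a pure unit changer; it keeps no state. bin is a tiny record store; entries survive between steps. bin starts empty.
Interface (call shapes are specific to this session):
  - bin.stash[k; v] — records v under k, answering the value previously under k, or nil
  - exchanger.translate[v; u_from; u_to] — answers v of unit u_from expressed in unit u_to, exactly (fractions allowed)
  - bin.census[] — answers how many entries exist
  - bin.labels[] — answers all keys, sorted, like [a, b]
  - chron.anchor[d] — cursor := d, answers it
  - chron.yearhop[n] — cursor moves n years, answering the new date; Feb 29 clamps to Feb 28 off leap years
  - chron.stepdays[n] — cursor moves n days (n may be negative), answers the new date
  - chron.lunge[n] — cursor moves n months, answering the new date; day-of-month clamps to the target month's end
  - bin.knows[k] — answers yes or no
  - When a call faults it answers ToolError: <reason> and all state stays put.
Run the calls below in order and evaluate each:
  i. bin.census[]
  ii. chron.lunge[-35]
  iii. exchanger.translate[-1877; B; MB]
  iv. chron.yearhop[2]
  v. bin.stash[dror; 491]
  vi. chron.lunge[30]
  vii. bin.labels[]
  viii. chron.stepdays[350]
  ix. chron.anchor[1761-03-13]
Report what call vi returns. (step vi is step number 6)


Answer: 1758-10-21

Derivation:
I run census: 0.
Now I run lunge(n→-35): 1754-04-21.
Using translate(v→-1877, u_from→B, u_to→MB), yielding -1877/1000000.
Invoking yearhop(n→2), yielding 1756-04-21.
Then stash(k→dror, v→491), which returns nil.
I run lunge(n→30), and observe 1758-10-21.
Then labels(), and see [dror].
I invoke stepdays(n→350), giving 1759-10-06.
I run anchor(d→1761-03-13): 1761-03-13.


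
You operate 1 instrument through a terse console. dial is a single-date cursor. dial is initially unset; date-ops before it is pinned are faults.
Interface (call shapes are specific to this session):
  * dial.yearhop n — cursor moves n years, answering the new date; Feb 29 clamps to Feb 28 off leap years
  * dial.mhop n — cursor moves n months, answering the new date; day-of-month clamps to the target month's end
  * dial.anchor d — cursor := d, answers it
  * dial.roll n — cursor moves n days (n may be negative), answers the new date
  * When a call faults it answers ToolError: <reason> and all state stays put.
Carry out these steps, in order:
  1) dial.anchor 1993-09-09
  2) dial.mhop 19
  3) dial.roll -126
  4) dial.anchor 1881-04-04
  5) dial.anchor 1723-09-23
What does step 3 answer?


-- anchor(1993-09-09) ~> 1993-09-09
-- mhop(19) ~> 1995-04-09
-- roll(-126) ~> 1994-12-04
-- anchor(1881-04-04) ~> 1881-04-04
-- anchor(1723-09-23) ~> 1723-09-23

Answer: 1994-12-04


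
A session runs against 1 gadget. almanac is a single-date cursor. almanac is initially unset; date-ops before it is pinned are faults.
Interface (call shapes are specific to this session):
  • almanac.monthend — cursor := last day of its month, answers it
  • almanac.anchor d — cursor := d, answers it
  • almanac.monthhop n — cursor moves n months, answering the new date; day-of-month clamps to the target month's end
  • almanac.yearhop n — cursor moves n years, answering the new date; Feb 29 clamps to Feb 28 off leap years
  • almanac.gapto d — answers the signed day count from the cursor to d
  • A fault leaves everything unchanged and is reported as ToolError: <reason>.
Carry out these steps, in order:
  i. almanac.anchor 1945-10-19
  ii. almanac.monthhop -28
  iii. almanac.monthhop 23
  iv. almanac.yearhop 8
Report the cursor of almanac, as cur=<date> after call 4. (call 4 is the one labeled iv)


;; anchor(d→1945-10-19) ~> 1945-10-19
;; monthhop(n→-28) ~> 1943-06-19
;; monthhop(n→23) ~> 1945-05-19
;; yearhop(n→8) ~> 1953-05-19

Answer: cur=1953-05-19


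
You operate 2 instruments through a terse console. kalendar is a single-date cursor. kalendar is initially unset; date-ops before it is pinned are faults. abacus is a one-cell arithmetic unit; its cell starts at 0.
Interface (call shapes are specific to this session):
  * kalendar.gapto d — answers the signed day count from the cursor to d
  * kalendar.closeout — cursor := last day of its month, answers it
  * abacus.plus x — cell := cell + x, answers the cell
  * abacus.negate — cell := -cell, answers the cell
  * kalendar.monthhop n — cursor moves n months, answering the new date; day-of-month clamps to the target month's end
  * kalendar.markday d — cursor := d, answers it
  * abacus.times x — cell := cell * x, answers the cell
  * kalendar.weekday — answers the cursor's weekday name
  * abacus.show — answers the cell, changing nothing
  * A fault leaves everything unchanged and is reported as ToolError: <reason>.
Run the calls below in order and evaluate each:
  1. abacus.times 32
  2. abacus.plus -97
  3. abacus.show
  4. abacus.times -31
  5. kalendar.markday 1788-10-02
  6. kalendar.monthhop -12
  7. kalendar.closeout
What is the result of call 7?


Answer: 1787-10-31

Derivation:
Invoking abacus.times on x=32, and get 0.
Using abacus.plus on x=-97, giving -97.
Now I run abacus.show, giving -97.
Now I run abacus.times on x=-31, giving 3007.
Calling kalendar.markday on d=1788-10-02, and see 1788-10-02.
Then kalendar.monthhop on n=-12, which returns 1787-10-02.
Then kalendar.closeout(), and observe 1787-10-31.


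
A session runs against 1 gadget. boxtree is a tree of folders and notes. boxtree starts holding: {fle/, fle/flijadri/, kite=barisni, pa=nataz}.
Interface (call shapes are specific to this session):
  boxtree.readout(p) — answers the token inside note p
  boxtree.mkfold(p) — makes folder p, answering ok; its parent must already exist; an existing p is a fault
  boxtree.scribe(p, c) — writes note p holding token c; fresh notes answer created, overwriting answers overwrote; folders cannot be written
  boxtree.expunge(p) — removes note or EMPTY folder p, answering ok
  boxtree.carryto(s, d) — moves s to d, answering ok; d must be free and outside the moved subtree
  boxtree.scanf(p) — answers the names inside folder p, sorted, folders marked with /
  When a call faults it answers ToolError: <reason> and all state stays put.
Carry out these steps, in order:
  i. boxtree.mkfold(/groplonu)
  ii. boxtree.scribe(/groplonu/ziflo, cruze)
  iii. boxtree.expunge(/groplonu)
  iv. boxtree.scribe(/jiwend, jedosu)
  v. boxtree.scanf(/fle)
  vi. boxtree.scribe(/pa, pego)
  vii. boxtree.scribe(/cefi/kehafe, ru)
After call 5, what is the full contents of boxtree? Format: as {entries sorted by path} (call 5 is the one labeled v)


Answer: {fle/, fle/flijadri/, groplonu/, groplonu/ziflo=cruze, jiwend=jedosu, kite=barisni, pa=nataz}

Derivation:
Do: boxtree.mkfold[p=/groplonu]
See: ok
Do: boxtree.scribe[p=/groplonu/ziflo; c=cruze]
See: created
Do: boxtree.expunge[p=/groplonu]
See: ToolError: not empty
Do: boxtree.scribe[p=/jiwend; c=jedosu]
See: created
Do: boxtree.scanf[p=/fle]
See: [flijadri/]
Do: boxtree.scribe[p=/pa; c=pego]
See: overwrote
Do: boxtree.scribe[p=/cefi/kehafe; c=ru]
See: ToolError: no parent


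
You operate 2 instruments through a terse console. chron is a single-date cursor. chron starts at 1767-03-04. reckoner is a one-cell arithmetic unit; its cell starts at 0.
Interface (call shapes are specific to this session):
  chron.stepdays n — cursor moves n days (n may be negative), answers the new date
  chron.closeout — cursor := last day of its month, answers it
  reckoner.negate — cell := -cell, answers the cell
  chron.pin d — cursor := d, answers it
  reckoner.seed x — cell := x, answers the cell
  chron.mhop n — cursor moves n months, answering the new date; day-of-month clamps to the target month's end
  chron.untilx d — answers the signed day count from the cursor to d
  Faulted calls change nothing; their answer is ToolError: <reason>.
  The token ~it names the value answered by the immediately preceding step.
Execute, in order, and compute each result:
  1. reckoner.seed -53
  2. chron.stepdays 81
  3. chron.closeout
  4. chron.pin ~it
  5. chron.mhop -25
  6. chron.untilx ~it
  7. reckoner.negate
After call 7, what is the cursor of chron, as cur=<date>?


Do: reckoner.seed[x='-53']
See: -53
Do: chron.stepdays[n='81']
See: 1767-05-24
Do: chron.closeout[]
See: 1767-05-31
Do: chron.pin[d='~it']
See: 1767-05-31
Do: chron.mhop[n='-25']
See: 1765-04-30
Do: chron.untilx[d='~it']
See: 0
Do: reckoner.negate[]
See: 53

Answer: cur=1765-04-30


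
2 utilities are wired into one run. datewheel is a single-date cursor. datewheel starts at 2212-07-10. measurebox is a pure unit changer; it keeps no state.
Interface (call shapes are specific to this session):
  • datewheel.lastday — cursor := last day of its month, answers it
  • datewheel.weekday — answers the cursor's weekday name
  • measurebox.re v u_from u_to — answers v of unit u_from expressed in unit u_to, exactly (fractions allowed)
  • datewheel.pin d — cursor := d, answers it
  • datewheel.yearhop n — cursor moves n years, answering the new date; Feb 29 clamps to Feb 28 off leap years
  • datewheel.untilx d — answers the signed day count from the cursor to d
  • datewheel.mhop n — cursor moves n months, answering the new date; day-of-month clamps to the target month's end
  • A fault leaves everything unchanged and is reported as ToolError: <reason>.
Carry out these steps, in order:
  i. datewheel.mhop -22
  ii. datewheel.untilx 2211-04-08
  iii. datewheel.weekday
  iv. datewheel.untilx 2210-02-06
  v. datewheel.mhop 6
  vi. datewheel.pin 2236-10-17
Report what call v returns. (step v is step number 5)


Answer: 2211-03-10

Derivation:
[in] datewheel.mhop n=-22
[out] 2210-09-10
[in] datewheel.untilx d=2211-04-08
[out] 210
[in] datewheel.weekday
[out] Monday
[in] datewheel.untilx d=2210-02-06
[out] -216
[in] datewheel.mhop n=6
[out] 2211-03-10
[in] datewheel.pin d=2236-10-17
[out] 2236-10-17


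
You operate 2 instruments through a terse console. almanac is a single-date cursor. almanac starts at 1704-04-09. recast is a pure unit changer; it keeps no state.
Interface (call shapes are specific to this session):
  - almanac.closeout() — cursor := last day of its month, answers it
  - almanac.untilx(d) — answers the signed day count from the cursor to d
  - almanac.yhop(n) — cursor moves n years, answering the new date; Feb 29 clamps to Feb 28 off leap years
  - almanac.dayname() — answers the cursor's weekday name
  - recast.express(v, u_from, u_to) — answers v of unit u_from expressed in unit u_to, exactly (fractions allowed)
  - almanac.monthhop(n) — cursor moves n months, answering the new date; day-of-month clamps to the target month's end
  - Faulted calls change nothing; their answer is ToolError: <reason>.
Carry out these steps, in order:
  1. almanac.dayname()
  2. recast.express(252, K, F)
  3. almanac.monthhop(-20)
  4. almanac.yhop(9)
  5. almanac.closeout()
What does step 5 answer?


-> almanac.dayname()
<- Wednesday
-> recast.express(252, K, F)
<- -607/100
-> almanac.monthhop(-20)
<- 1702-08-09
-> almanac.yhop(9)
<- 1711-08-09
-> almanac.closeout()
<- 1711-08-31

Answer: 1711-08-31


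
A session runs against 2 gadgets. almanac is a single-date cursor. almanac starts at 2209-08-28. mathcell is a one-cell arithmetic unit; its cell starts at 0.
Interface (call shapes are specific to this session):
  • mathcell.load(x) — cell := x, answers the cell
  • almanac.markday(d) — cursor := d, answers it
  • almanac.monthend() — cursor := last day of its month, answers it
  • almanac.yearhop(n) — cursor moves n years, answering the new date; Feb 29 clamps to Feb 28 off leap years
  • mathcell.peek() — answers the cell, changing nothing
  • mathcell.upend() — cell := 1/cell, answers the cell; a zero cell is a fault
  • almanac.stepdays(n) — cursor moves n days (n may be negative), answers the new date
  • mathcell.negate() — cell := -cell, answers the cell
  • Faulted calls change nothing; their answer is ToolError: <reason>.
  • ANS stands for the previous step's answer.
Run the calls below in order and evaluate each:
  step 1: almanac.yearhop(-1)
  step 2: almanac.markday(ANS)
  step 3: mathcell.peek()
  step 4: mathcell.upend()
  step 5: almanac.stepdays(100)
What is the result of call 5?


> almanac.yearhop n→-1
= 2208-08-28
> almanac.markday d→ANS
= 2208-08-28
> mathcell.peek
= 0
> mathcell.upend
= ToolError: reciprocal of zero
> almanac.stepdays n→100
= 2208-12-06

Answer: 2208-12-06


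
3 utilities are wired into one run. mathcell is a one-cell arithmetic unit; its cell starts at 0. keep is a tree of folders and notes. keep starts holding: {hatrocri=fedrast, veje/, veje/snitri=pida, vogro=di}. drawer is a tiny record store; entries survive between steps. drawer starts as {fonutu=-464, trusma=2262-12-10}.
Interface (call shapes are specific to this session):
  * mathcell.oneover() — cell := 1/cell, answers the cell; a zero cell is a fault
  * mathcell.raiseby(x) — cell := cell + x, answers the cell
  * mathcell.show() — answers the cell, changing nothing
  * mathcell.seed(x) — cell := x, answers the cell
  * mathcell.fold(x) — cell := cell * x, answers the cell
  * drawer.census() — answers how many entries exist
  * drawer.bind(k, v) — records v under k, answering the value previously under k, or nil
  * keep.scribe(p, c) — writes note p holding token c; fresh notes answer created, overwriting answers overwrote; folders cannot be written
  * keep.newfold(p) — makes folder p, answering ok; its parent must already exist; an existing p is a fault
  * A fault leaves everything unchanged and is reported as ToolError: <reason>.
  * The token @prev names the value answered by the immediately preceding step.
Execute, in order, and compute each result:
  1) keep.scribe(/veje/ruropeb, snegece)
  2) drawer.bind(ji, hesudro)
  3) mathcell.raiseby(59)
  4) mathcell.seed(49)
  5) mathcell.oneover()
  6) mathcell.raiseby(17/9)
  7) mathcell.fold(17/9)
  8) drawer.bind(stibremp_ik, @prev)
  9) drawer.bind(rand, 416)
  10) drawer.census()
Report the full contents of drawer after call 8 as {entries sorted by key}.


! 1. keep.scribe(/veje/ruropeb, snegece) => created
! 2. drawer.bind(ji, hesudro) => nil
! 3. mathcell.raiseby(59) => 59
! 4. mathcell.seed(49) => 49
! 5. mathcell.oneover() => 1/49
! 6. mathcell.raiseby(17/9) => 842/441
! 7. mathcell.fold(17/9) => 14314/3969
! 8. drawer.bind(stibremp_ik, @prev) => nil
! 9. drawer.bind(rand, 416) => nil
! 10. drawer.census() => 5

Answer: {fonutu=-464, ji=hesudro, stibremp_ik=14314/3969, trusma=2262-12-10}


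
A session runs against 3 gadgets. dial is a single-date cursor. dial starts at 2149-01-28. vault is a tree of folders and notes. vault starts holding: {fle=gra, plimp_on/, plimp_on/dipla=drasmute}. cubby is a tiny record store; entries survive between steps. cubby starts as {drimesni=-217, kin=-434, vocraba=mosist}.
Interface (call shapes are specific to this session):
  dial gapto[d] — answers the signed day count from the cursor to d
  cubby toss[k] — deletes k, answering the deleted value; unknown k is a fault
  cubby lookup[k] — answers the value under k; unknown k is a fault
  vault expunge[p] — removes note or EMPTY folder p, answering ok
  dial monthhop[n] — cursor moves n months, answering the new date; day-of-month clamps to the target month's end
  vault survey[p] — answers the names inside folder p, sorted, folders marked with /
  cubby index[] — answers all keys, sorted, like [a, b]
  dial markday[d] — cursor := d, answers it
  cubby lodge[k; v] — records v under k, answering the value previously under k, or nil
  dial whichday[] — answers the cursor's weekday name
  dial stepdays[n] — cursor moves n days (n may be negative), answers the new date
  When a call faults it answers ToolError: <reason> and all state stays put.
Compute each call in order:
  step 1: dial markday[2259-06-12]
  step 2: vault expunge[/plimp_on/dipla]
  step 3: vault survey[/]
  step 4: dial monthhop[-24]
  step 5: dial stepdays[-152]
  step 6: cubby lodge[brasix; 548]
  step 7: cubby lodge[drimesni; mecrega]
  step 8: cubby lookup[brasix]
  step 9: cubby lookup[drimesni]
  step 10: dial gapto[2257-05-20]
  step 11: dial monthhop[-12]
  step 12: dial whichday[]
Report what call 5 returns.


→ dial markday(d='2259-06-12')
← 2259-06-12
→ vault expunge(p='/plimp_on/dipla')
← ok
→ vault survey(p='/')
← [fle, plimp_on/]
→ dial monthhop(n='-24')
← 2257-06-12
→ dial stepdays(n='-152')
← 2257-01-11
→ cubby lodge(k='brasix', v='548')
← nil
→ cubby lodge(k='drimesni', v='mecrega')
← -217
→ cubby lookup(k='brasix')
← 548
→ cubby lookup(k='drimesni')
← mecrega
→ dial gapto(d='2257-05-20')
← 129
→ dial monthhop(n='-12')
← 2256-01-11
→ dial whichday()
← Friday

Answer: 2257-01-11


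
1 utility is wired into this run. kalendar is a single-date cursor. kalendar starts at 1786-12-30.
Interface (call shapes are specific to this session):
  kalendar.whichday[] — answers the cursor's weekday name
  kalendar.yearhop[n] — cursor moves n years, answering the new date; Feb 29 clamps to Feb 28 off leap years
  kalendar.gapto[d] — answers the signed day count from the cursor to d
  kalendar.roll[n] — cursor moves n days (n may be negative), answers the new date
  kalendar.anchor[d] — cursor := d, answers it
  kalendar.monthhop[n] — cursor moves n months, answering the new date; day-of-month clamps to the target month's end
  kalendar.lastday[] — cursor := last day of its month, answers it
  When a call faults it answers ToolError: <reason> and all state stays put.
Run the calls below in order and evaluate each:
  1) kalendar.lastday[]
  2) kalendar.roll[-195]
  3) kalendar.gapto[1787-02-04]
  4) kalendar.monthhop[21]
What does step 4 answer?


Answer: 1788-03-19

Derivation:
→ kalendar.lastday()
← 1786-12-31
→ kalendar.roll(n=-195)
← 1786-06-19
→ kalendar.gapto(d=1787-02-04)
← 230
→ kalendar.monthhop(n=21)
← 1788-03-19


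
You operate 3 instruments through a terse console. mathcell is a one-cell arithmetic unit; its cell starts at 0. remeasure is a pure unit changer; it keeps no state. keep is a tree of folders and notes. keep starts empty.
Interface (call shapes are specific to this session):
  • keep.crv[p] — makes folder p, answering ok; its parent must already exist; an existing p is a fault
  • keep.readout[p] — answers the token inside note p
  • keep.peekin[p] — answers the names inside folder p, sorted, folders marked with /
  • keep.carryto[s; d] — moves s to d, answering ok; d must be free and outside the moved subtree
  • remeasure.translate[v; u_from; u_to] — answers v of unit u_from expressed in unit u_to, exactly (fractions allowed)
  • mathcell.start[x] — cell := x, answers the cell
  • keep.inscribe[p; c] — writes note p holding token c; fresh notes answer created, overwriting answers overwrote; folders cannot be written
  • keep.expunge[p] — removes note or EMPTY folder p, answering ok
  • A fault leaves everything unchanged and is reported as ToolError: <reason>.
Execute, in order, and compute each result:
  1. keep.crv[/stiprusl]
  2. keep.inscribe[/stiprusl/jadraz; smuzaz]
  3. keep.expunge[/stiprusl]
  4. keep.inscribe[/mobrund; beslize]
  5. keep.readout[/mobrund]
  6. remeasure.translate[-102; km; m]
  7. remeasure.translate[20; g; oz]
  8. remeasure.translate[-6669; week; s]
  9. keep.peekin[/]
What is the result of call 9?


[in] keep.crv p=/stiprusl
:: ok
[in] keep.inscribe p=/stiprusl/jadraz c=smuzaz
:: created
[in] keep.expunge p=/stiprusl
:: ToolError: not empty
[in] keep.inscribe p=/mobrund c=beslize
:: created
[in] keep.readout p=/mobrund
:: beslize
[in] remeasure.translate v=-102 u_from=km u_to=m
:: -102000
[in] remeasure.translate v=20 u_from=g u_to=oz
:: 32000000/45359237
[in] remeasure.translate v=-6669 u_from=week u_to=s
:: -4033411200
[in] keep.peekin p=/
:: [mobrund, stiprusl/]

Answer: [mobrund, stiprusl/]


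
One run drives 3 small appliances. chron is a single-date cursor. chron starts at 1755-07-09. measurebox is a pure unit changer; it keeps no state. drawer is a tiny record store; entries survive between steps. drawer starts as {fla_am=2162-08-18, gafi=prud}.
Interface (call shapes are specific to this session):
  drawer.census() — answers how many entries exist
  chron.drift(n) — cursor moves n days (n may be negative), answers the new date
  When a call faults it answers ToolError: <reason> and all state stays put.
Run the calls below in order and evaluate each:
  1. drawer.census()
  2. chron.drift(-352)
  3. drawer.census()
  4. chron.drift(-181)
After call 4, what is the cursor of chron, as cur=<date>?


I run drawer.census, yielding 2.
Now I run chron.drift(n=-352), and see 1754-07-22.
Next I call drawer.census(), and observe 2.
Invoking chron.drift(n=-181), which returns 1754-01-22.

Answer: cur=1754-01-22


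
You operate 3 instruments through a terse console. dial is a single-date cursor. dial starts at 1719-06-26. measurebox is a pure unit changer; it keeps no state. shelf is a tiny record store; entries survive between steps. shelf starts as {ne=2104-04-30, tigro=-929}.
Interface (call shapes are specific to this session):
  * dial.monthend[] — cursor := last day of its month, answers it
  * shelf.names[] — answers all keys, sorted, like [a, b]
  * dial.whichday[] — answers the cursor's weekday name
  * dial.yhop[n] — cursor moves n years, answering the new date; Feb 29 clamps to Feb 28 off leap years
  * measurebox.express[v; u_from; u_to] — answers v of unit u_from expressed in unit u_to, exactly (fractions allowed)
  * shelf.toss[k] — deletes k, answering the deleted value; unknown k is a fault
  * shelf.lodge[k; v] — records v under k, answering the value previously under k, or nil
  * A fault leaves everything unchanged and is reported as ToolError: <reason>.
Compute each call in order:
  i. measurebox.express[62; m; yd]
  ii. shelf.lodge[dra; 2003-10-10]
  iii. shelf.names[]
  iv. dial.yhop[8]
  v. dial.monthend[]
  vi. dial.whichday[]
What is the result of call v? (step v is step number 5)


Answer: 1727-06-30

Derivation:
CALL measurebox.express[v: 62; u_from: m; u_to: yd]
RET  77500/1143
CALL shelf.lodge[k: dra; v: 2003-10-10]
RET  nil
CALL shelf.names[]
RET  [dra, ne, tigro]
CALL dial.yhop[n: 8]
RET  1727-06-26
CALL dial.monthend[]
RET  1727-06-30
CALL dial.whichday[]
RET  Monday


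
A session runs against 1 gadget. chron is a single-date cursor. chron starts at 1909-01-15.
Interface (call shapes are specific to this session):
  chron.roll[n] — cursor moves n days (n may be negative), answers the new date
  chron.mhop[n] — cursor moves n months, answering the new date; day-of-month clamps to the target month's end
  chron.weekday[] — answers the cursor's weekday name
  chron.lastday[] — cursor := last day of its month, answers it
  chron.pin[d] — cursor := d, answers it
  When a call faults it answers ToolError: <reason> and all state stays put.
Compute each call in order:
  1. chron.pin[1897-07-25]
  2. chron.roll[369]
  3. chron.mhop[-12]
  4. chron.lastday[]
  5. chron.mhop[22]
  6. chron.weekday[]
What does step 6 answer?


Answer: Wednesday

Derivation:
! 1. chron.pin(d: 1897-07-25) ~> 1897-07-25
! 2. chron.roll(n: 369) ~> 1898-07-29
! 3. chron.mhop(n: -12) ~> 1897-07-29
! 4. chron.lastday() ~> 1897-07-31
! 5. chron.mhop(n: 22) ~> 1899-05-31
! 6. chron.weekday() ~> Wednesday


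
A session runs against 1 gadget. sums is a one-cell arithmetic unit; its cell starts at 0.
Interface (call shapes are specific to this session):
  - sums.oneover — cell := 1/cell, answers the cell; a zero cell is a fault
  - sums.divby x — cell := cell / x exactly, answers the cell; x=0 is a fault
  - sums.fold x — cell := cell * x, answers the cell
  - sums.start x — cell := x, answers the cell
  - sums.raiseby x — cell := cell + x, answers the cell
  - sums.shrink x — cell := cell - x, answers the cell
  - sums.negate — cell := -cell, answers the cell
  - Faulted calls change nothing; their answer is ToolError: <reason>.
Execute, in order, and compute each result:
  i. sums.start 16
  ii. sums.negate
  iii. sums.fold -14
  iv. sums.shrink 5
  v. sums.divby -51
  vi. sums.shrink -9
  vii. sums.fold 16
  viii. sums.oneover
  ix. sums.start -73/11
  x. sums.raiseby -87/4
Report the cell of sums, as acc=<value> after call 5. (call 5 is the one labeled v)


Answer: acc=-73/17

Derivation:
==> sums.start(x='16')
<== 16
==> sums.negate()
<== -16
==> sums.fold(x='-14')
<== 224
==> sums.shrink(x='5')
<== 219
==> sums.divby(x='-51')
<== -73/17
==> sums.shrink(x='-9')
<== 80/17
==> sums.fold(x='16')
<== 1280/17
==> sums.oneover()
<== 17/1280
==> sums.start(x='-73/11')
<== -73/11
==> sums.raiseby(x='-87/4')
<== -1249/44


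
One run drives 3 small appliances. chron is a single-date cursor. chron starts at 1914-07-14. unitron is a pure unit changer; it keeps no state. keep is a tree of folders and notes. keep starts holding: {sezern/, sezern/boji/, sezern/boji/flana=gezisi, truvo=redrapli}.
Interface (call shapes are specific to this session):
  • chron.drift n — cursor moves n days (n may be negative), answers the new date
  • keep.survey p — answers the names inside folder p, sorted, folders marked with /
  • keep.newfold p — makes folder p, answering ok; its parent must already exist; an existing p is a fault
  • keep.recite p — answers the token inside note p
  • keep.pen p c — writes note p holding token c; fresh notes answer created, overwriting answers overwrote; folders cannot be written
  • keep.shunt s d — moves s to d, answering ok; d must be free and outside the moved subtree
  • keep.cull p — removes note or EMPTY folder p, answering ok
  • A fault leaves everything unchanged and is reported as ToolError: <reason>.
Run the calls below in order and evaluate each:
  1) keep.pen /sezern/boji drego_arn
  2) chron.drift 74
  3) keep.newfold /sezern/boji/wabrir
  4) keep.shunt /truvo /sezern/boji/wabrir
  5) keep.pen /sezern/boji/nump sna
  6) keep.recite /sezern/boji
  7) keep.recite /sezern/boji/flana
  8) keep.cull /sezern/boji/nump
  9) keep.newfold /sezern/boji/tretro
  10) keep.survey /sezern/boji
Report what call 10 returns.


Answer: [flana, tretro/, wabrir/]

Derivation:
-> keep.pen(p='/sezern/boji', c='drego_arn')
<- ToolError: is a directory
-> chron.drift(n='74')
<- 1914-09-26
-> keep.newfold(p='/sezern/boji/wabrir')
<- ok
-> keep.shunt(s='/truvo', d='/sezern/boji/wabrir')
<- ToolError: exists
-> keep.pen(p='/sezern/boji/nump', c='sna')
<- created
-> keep.recite(p='/sezern/boji')
<- ToolError: is a directory
-> keep.recite(p='/sezern/boji/flana')
<- gezisi
-> keep.cull(p='/sezern/boji/nump')
<- ok
-> keep.newfold(p='/sezern/boji/tretro')
<- ok
-> keep.survey(p='/sezern/boji')
<- [flana, tretro/, wabrir/]
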